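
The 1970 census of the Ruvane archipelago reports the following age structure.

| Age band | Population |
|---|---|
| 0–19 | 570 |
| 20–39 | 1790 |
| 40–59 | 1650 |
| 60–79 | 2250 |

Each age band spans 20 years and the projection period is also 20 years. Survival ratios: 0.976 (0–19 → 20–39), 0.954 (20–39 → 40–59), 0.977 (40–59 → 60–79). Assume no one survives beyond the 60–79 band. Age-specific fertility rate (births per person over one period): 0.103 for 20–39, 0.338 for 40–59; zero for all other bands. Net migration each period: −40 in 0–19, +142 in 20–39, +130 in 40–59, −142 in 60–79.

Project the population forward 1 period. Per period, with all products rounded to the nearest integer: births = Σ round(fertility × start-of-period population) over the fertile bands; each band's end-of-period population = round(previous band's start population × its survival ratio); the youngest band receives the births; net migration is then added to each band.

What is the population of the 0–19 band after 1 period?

Period 1:
Births: 1790 * 0.103 = 184 ; 1650 * 0.338 = 558 → total 742
20–39: 570 * 0.976 = 556
40–59: 1790 * 0.954 = 1708
60–79: 1650 * 0.977 = 1612
Net migration: 0–19 − 40 → 702; 20–39 + 142 → 698; 40–59 + 130 → 1838; 60–79 − 142 → 1470
Population now: 0–19=702, 20–39=698, 40–59=1838, 60–79=1470

702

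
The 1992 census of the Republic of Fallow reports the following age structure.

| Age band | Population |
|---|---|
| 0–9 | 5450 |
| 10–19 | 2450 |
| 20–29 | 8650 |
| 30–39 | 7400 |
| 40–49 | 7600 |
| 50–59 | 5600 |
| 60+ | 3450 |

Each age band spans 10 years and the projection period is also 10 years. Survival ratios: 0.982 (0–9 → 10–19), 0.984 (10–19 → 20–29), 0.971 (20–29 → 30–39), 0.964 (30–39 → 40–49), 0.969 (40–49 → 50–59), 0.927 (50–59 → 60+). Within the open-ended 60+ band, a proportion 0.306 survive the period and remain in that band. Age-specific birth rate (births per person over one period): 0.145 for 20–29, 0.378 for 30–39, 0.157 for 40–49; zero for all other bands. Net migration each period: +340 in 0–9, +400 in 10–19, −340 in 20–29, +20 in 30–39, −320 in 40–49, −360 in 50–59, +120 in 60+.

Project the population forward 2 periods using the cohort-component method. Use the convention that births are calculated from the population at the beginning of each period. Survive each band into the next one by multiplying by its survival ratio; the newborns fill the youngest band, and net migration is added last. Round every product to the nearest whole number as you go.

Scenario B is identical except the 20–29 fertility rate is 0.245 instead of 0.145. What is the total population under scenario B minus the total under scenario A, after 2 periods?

Period 1:
Births: 8650 × 0.145 = 1254, 7400 × 0.378 = 2797, 7600 × 0.157 = 1193 ⇒ total 5244
10–19: 5450 × 0.982 = 5352
20–29: 2450 × 0.984 = 2411
30–39: 8650 × 0.971 = 8399
40–49: 7400 × 0.964 = 7134
50–59: 7600 × 0.969 = 7364
60+: 5600 × 0.927 + 3450 × 0.306 = 5191 + 1056 = 6247
Net migration: 0–9 + 340 → 5584; 10–19 + 400 → 5752; 20–29 − 340 → 2071; 30–39 + 20 → 8419; 40–49 − 320 → 6814; 50–59 − 360 → 7004; 60+ + 120 → 6367
End of period: [5584, 5752, 2071, 8419, 6814, 7004, 6367]
Period 2:
Births: 2071 × 0.145 = 300, 8419 × 0.378 = 3182, 6814 × 0.157 = 1070 ⇒ total 4552
10–19: 5584 × 0.982 = 5483
20–29: 5752 × 0.984 = 5660
30–39: 2071 × 0.971 = 2011
40–49: 8419 × 0.964 = 8116
50–59: 6814 × 0.969 = 6603
60+: 7004 × 0.927 + 6367 × 0.306 = 6493 + 1948 = 8441
Net migration: 0–9 + 340 → 4892; 10–19 + 400 → 5883; 20–29 − 340 → 5320; 30–39 + 20 → 2031; 40–49 − 320 → 7796; 50–59 − 360 → 6243; 60+ + 120 → 8561
End of period: [4892, 5883, 5320, 2031, 7796, 6243, 8561]
Scenario A total after 2 periods: 40726
Scenario B projection —
Period 1:
Births: 8650 × 0.245 = 2119, 7400 × 0.378 = 2797, 7600 × 0.157 = 1193 ⇒ total 6109
10–19: 5450 × 0.982 = 5352
20–29: 2450 × 0.984 = 2411
30–39: 8650 × 0.971 = 8399
40–49: 7400 × 0.964 = 7134
50–59: 7600 × 0.969 = 7364
60+: 5600 × 0.927 + 3450 × 0.306 = 5191 + 1056 = 6247
Net migration: 0–9 + 340 → 6449; 10–19 + 400 → 5752; 20–29 − 340 → 2071; 30–39 + 20 → 8419; 40–49 − 320 → 6814; 50–59 − 360 → 7004; 60+ + 120 → 6367
End of period: [6449, 5752, 2071, 8419, 6814, 7004, 6367]
Period 2:
Births: 2071 × 0.245 = 507, 8419 × 0.378 = 3182, 6814 × 0.157 = 1070 ⇒ total 4759
10–19: 6449 × 0.982 = 6333
20–29: 5752 × 0.984 = 5660
30–39: 2071 × 0.971 = 2011
40–49: 8419 × 0.964 = 8116
50–59: 6814 × 0.969 = 6603
60+: 7004 × 0.927 + 6367 × 0.306 = 6493 + 1948 = 8441
Net migration: 0–9 + 340 → 5099; 10–19 + 400 → 6733; 20–29 − 340 → 5320; 30–39 + 20 → 2031; 40–49 − 320 → 7796; 50–59 − 360 → 6243; 60+ + 120 → 8561
End of period: [5099, 6733, 5320, 2031, 7796, 6243, 8561]
Scenario B total after 2 periods: 41783
Difference B − A = 41783 − 40726 = 1057

1057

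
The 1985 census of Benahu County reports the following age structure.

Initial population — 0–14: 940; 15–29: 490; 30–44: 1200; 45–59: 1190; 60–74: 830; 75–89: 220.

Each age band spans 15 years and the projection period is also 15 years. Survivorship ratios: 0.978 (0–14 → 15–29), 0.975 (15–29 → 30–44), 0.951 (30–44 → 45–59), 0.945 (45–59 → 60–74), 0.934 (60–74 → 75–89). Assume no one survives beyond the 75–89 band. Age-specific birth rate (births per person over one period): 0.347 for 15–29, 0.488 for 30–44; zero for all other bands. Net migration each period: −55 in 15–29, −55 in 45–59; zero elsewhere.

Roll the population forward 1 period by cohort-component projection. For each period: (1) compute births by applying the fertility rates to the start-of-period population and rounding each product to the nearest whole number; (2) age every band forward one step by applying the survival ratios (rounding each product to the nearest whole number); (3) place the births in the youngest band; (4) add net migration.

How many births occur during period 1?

756

(Groups numbered youngest = 1 to oldest = 6.)
[period 1]
Births: 490 × 0.347 = 170 ; 1200 × 0.488 = 586 ⇒ total 756
Group 2: 940 × 0.978 = 919
Group 3: 490 × 0.975 = 478
Group 4: 1200 × 0.951 = 1141
Group 5: 1190 × 0.945 = 1125
Group 6: 830 × 0.934 = 775
Net migration: Group 2 − 55 → 864; Group 4 − 55 → 1086
End of period: [756, 864, 478, 1086, 1125, 775]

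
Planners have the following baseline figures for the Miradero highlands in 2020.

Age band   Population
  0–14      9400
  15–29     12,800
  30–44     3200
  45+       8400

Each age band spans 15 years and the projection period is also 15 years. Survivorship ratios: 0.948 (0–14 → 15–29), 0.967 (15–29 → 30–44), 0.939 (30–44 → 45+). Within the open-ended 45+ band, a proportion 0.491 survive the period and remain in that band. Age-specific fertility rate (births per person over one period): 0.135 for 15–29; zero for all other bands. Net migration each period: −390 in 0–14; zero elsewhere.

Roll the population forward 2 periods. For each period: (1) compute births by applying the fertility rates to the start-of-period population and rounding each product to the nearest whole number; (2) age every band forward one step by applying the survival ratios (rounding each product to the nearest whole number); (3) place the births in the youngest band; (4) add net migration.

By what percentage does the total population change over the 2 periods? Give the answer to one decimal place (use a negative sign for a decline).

-23.6

Let group 1 be 0–14 through group 4 = 45+.
Period 1.
Births: 12800 × 0.135 = 1728
Group 2: 9400 × 0.948 = 8911
Group 3: 12800 × 0.967 = 12378
Group 4: 3200 × 0.939 + 8400 × 0.491 = 3005 + 4124 = 7129
Net migration: Group 1 − 390 → 1338
Population now: 0–14=1338, 15–29=8911, 30–44=12378, 45+=7129
Period 2.
Births: 8911 × 0.135 = 1203
Group 2: 1338 × 0.948 = 1268
Group 3: 8911 × 0.967 = 8617
Group 4: 12378 × 0.939 + 7129 × 0.491 = 11623 + 3500 = 15123
Net migration: Group 1 − 390 → 813
Population now: 0–14=813, 15–29=1268, 30–44=8617, 45+=15123
Total: 33800 → 25821; change = -7979; percentage change = -23.6%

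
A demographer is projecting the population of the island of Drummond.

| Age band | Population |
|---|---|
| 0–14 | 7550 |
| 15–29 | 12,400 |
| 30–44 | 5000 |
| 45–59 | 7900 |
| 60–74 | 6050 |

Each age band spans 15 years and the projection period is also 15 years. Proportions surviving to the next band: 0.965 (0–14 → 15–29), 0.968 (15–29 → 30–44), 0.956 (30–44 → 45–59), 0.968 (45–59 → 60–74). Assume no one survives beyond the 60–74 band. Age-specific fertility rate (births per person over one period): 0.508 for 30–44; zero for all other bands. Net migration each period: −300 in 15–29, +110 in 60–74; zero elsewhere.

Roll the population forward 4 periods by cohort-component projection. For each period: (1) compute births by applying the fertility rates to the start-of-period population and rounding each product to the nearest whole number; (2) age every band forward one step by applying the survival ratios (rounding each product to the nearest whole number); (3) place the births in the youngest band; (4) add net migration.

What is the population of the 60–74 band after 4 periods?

6367

— Period 1 —
Births: 5000 × 0.508 = 2540
15–29: 7550 × 0.965 = 7286
30–44: 12400 × 0.968 = 12003
45–59: 5000 × 0.956 = 4780
60–74: 7900 × 0.968 = 7647
Net migration: 15–29 − 300 → 6986; 60–74 + 110 → 7757
→ [2540, 6986, 12003, 4780, 7757]
— Period 2 —
Births: 12003 × 0.508 = 6098
15–29: 2540 × 0.965 = 2451
30–44: 6986 × 0.968 = 6762
45–59: 12003 × 0.956 = 11475
60–74: 4780 × 0.968 = 4627
Net migration: 15–29 − 300 → 2151; 60–74 + 110 → 4737
→ [6098, 2151, 6762, 11475, 4737]
— Period 3 —
Births: 6762 × 0.508 = 3435
15–29: 6098 × 0.965 = 5885
30–44: 2151 × 0.968 = 2082
45–59: 6762 × 0.956 = 6464
60–74: 11475 × 0.968 = 11108
Net migration: 15–29 − 300 → 5585; 60–74 + 110 → 11218
→ [3435, 5585, 2082, 6464, 11218]
— Period 4 —
Births: 2082 × 0.508 = 1058
15–29: 3435 × 0.965 = 3315
30–44: 5585 × 0.968 = 5406
45–59: 2082 × 0.956 = 1990
60–74: 6464 × 0.968 = 6257
Net migration: 15–29 − 300 → 3015; 60–74 + 110 → 6367
→ [1058, 3015, 5406, 1990, 6367]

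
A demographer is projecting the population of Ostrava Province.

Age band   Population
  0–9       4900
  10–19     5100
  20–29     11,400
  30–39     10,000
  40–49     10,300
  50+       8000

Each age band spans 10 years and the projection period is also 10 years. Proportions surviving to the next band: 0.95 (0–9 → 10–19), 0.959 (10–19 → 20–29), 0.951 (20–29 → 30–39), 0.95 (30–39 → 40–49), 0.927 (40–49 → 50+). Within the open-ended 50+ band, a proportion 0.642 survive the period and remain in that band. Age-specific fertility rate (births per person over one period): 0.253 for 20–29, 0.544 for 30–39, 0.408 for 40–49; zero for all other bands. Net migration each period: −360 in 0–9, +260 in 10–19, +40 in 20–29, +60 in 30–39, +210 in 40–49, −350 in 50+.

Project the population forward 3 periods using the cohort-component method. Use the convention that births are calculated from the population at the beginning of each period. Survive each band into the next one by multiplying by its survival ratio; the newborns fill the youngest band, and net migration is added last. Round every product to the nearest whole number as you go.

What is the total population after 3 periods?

59820

[period 1]
Births: 11400 × 0.253 = 2884  |  10000 × 0.544 = 5440  |  10300 × 0.408 = 4202 → 12526
10–19: 4900 × 0.95 = 4655
20–29: 5100 × 0.959 = 4891
30–39: 11400 × 0.951 = 10841
40–49: 10000 × 0.95 = 9500
50+: 10300 × 0.927 + 8000 × 0.642 = 9548 + 5136 = 14684
Net migration: 0–9 − 360 → 12166; 10–19 + 260 → 4915; 20–29 + 40 → 4931; 30–39 + 60 → 10901; 40–49 + 210 → 9710; 50+ − 350 → 14334
End of period: [12166, 4915, 4931, 10901, 9710, 14334]
[period 2]
Births: 4931 × 0.253 = 1248  |  10901 × 0.544 = 5930  |  9710 × 0.408 = 3962 → 11140
10–19: 12166 × 0.95 = 11558
20–29: 4915 × 0.959 = 4713
30–39: 4931 × 0.951 = 4689
40–49: 10901 × 0.95 = 10356
50+: 9710 × 0.927 + 14334 × 0.642 = 9001 + 9202 = 18203
Net migration: 0–9 − 360 → 10780; 10–19 + 260 → 11818; 20–29 + 40 → 4753; 30–39 + 60 → 4749; 40–49 + 210 → 10566; 50+ − 350 → 17853
End of period: [10780, 11818, 4753, 4749, 10566, 17853]
[period 3]
Births: 4753 × 0.253 = 1203  |  4749 × 0.544 = 2583  |  10566 × 0.408 = 4311 → 8097
10–19: 10780 × 0.95 = 10241
20–29: 11818 × 0.959 = 11333
30–39: 4753 × 0.951 = 4520
40–49: 4749 × 0.95 = 4512
50+: 10566 × 0.927 + 17853 × 0.642 = 9795 + 11462 = 21257
Net migration: 0–9 − 360 → 7737; 10–19 + 260 → 10501; 20–29 + 40 → 11373; 30–39 + 60 → 4580; 40–49 + 210 → 4722; 50+ − 350 → 20907
End of period: [7737, 10501, 11373, 4580, 4722, 20907]
Total after period 3: 7737 + 10501 + 11373 + 4580 + 4722 + 20907 = 59820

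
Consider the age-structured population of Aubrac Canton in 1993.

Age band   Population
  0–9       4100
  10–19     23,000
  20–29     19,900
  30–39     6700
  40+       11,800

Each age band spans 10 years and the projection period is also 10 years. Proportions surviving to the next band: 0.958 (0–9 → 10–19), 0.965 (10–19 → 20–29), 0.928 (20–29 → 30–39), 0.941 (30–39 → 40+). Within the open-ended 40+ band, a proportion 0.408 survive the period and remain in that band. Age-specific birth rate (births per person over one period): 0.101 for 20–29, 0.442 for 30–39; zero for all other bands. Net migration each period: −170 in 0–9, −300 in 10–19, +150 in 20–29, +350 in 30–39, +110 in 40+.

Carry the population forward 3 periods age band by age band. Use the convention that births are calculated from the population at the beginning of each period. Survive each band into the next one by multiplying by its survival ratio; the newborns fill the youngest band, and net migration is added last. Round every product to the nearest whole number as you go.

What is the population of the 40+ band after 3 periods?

[period 1]
Births: 19900 * 0.101 = 2010  |  6700 * 0.442 = 2961 → 4971
10–19: 4100 * 0.958 = 3928
20–29: 23000 * 0.965 = 22195
30–39: 19900 * 0.928 = 18467
40+: 6700 * 0.941 + 11800 * 0.408 = 6305 + 4814 = 11119
Net migration: 0–9 − 170 → 4801; 10–19 − 300 → 3628; 20–29 + 150 → 22345; 30–39 + 350 → 18817; 40+ + 110 → 11229
End of period: [4801, 3628, 22345, 18817, 11229]
[period 2]
Births: 22345 * 0.101 = 2257  |  18817 * 0.442 = 8317 → 10574
10–19: 4801 * 0.958 = 4599
20–29: 3628 * 0.965 = 3501
30–39: 22345 * 0.928 = 20736
40+: 18817 * 0.941 + 11229 * 0.408 = 17707 + 4581 = 22288
Net migration: 0–9 − 170 → 10404; 10–19 − 300 → 4299; 20–29 + 150 → 3651; 30–39 + 350 → 21086; 40+ + 110 → 22398
End of period: [10404, 4299, 3651, 21086, 22398]
[period 3]
Births: 3651 * 0.101 = 369  |  21086 * 0.442 = 9320 → 9689
10–19: 10404 * 0.958 = 9967
20–29: 4299 * 0.965 = 4149
30–39: 3651 * 0.928 = 3388
40+: 21086 * 0.941 + 22398 * 0.408 = 19842 + 9138 = 28980
Net migration: 0–9 − 170 → 9519; 10–19 − 300 → 9667; 20–29 + 150 → 4299; 30–39 + 350 → 3738; 40+ + 110 → 29090
End of period: [9519, 9667, 4299, 3738, 29090]

29090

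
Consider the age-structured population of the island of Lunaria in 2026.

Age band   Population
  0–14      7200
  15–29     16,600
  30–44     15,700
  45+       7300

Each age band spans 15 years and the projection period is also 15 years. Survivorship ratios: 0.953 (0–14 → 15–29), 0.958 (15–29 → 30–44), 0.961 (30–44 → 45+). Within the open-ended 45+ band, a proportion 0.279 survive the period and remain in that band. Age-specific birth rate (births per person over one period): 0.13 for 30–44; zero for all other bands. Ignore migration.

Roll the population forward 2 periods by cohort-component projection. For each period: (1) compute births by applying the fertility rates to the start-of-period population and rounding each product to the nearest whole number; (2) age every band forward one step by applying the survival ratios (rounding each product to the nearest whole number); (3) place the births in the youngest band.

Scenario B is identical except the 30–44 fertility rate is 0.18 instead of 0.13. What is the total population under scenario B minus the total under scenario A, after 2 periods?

Let band 1 be 0–14 through band 4 = 45+.
— Period 1 —
Births: 15700 × 0.13 = 2041
Band 2: 7200 × 0.953 = 6862
Band 3: 16600 × 0.958 = 15903
Band 4: 15700 × 0.961 + 7300 × 0.279 = 15088 + 2037 = 17125
→ [2041, 6862, 15903, 17125]
— Period 2 —
Births: 15903 × 0.13 = 2067
Band 2: 2041 × 0.953 = 1945
Band 3: 6862 × 0.958 = 6574
Band 4: 15903 × 0.961 + 17125 × 0.279 = 15283 + 4778 = 20061
→ [2067, 1945, 6574, 20061]
Scenario A total after 2 periods: 30647
Scenario B projection —
— Period 1 —
Births: 15700 × 0.18 = 2826
Band 2: 7200 × 0.953 = 6862
Band 3: 16600 × 0.958 = 15903
Band 4: 15700 × 0.961 + 7300 × 0.279 = 15088 + 2037 = 17125
→ [2826, 6862, 15903, 17125]
— Period 2 —
Births: 15903 × 0.18 = 2863
Band 2: 2826 × 0.953 = 2693
Band 3: 6862 × 0.958 = 6574
Band 4: 15903 × 0.961 + 17125 × 0.279 = 15283 + 4778 = 20061
→ [2863, 2693, 6574, 20061]
Scenario B total after 2 periods: 32191
Difference B − A = 32191 − 30647 = 1544

1544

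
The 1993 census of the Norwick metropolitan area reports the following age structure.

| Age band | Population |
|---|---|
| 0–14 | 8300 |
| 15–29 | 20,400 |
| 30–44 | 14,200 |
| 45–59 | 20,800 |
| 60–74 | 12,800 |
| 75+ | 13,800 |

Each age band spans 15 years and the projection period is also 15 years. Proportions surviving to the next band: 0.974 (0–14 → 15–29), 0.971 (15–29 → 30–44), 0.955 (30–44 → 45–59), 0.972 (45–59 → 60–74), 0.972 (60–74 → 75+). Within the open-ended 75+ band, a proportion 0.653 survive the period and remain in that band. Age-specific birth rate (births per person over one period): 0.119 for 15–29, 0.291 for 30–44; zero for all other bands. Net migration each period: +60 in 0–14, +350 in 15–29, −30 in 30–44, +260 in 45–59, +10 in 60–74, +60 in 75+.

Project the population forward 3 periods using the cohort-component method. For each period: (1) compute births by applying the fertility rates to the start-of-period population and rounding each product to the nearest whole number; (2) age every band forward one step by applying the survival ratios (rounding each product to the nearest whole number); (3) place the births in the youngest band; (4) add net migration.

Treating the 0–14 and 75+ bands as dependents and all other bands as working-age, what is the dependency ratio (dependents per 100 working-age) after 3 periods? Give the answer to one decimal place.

Let band 1 be 0–14 through band 6 = 75+.
After projecting period 1:
Births: 20400 × 0.119 = 2428, 14200 × 0.291 = 4132 ⇒ total 6560
Band 2: 8300 × 0.974 = 8084
Band 3: 20400 × 0.971 = 19808
Band 4: 14200 × 0.955 = 13561
Band 5: 20800 × 0.972 = 20218
Band 6: 12800 × 0.972 + 13800 × 0.653 = 12442 + 9011 = 21453
Net migration: Band 1 + 60 → 6620; Band 2 + 350 → 8434; Band 3 − 30 → 19778; Band 4 + 260 → 13821; Band 5 + 10 → 20228; Band 6 + 60 → 21513
Population now: 0–14=6620, 15–29=8434, 30–44=19778, 45–59=13821, 60–74=20228, 75+=21513
After projecting period 2:
Births: 8434 × 0.119 = 1004, 19778 × 0.291 = 5755 ⇒ total 6759
Band 2: 6620 × 0.974 = 6448
Band 3: 8434 × 0.971 = 8189
Band 4: 19778 × 0.955 = 18888
Band 5: 13821 × 0.972 = 13434
Band 6: 20228 × 0.972 + 21513 × 0.653 = 19662 + 14048 = 33710
Net migration: Band 1 + 60 → 6819; Band 2 + 350 → 6798; Band 3 − 30 → 8159; Band 4 + 260 → 19148; Band 5 + 10 → 13444; Band 6 + 60 → 33770
Population now: 0–14=6819, 15–29=6798, 30–44=8159, 45–59=19148, 60–74=13444, 75+=33770
After projecting period 3:
Births: 6798 × 0.119 = 809, 8159 × 0.291 = 2374 ⇒ total 3183
Band 2: 6819 × 0.974 = 6642
Band 3: 6798 × 0.971 = 6601
Band 4: 8159 × 0.955 = 7792
Band 5: 19148 × 0.972 = 18612
Band 6: 13444 × 0.972 + 33770 × 0.653 = 13068 + 22052 = 35120
Net migration: Band 1 + 60 → 3243; Band 2 + 350 → 6992; Band 3 − 30 → 6571; Band 4 + 260 → 8052; Band 5 + 10 → 18622; Band 6 + 60 → 35180
Population now: 0–14=3243, 15–29=6992, 30–44=6571, 45–59=8052, 60–74=18622, 75+=35180
Dependents (band 0–14 + band 75+) = 3243 + 35180 = 38423; working-age = 40237; ratio = 38423/40237 × 100 = 95.5

95.5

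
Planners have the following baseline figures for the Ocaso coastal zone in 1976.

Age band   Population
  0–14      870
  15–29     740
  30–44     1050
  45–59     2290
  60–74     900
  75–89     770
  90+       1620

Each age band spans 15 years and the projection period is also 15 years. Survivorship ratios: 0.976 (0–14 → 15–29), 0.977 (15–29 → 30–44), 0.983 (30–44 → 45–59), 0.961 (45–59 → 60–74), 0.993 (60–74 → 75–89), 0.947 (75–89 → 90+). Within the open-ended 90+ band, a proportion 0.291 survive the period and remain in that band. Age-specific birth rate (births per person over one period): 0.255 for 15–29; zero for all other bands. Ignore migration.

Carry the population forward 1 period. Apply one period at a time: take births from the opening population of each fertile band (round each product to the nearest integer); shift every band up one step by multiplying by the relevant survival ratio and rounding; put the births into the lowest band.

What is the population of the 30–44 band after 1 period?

[period 1]
Births: 740 × 0.255 = 189
15–29: 870 × 0.976 = 849
30–44: 740 × 0.977 = 723
45–59: 1050 × 0.983 = 1032
60–74: 2290 × 0.961 = 2201
75–89: 900 × 0.993 = 894
90+: 770 × 0.947 + 1620 × 0.291 = 729 + 471 = 1200
Giving 189 / 849 / 723 / 1032 / 2201 / 894 / 1200.

723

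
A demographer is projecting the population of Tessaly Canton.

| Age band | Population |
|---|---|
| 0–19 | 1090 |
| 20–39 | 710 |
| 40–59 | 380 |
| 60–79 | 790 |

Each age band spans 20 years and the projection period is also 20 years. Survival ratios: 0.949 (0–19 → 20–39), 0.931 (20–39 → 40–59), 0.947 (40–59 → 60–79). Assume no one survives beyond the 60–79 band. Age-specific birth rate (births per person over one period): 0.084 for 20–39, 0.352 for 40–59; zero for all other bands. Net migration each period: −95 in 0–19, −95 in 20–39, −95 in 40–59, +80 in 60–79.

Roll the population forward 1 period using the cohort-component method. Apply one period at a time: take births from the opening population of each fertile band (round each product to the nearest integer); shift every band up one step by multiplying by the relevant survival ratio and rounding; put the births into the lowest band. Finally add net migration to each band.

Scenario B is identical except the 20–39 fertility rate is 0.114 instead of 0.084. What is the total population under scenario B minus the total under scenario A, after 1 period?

21

— Period 1 —
Births: 710 × 0.084 = 60 ; 380 × 0.352 = 134 → 194
20–39: 1090 × 0.949 = 1034
40–59: 710 × 0.931 = 661
60–79: 380 × 0.947 = 360
Net migration: 0–19 − 95 → 99; 20–39 − 95 → 939; 40–59 − 95 → 566; 60–79 + 80 → 440
Population now: 0–19=99, 20–39=939, 40–59=566, 60–79=440
Scenario A total after 1 period: 2044
Scenario B projection —
— Period 1 —
Births: 710 × 0.114 = 81 ; 380 × 0.352 = 134 → 215
20–39: 1090 × 0.949 = 1034
40–59: 710 × 0.931 = 661
60–79: 380 × 0.947 = 360
Net migration: 0–19 − 95 → 120; 20–39 − 95 → 939; 40–59 − 95 → 566; 60–79 + 80 → 440
Population now: 0–19=120, 20–39=939, 40–59=566, 60–79=440
Scenario B total after 1 period: 2065
Difference B − A = 2065 − 2044 = 21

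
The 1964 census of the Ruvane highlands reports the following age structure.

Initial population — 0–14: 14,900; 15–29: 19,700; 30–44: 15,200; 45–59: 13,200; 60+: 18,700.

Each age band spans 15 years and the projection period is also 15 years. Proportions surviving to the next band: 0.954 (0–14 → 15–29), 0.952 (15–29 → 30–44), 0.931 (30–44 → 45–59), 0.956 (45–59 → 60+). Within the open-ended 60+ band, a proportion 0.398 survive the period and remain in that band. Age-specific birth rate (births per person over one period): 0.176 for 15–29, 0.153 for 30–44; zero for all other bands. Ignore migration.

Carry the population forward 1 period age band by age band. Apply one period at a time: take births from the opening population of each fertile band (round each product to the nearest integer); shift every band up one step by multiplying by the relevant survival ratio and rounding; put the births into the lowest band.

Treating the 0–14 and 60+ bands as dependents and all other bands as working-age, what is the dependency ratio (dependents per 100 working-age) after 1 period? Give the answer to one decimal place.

54.9

Call the groups 1 to 5, youngest first.
— Period 1 —
Births: 19700 × 0.176 = 3467, 15200 × 0.153 = 2326 → total 5793
Group 2: 14900 × 0.954 = 14215
Group 3: 19700 × 0.952 = 18754
Group 4: 15200 × 0.931 = 14151
Group 5: 13200 × 0.956 + 18700 × 0.398 = 12619 + 7443 = 20062
Population now: 0–14=5793, 15–29=14215, 30–44=18754, 45–59=14151, 60+=20062
Dependents (band 0–14 + band 60+) = 5793 + 20062 = 25855; working-age = 47120; ratio = 25855/47120 × 100 = 54.9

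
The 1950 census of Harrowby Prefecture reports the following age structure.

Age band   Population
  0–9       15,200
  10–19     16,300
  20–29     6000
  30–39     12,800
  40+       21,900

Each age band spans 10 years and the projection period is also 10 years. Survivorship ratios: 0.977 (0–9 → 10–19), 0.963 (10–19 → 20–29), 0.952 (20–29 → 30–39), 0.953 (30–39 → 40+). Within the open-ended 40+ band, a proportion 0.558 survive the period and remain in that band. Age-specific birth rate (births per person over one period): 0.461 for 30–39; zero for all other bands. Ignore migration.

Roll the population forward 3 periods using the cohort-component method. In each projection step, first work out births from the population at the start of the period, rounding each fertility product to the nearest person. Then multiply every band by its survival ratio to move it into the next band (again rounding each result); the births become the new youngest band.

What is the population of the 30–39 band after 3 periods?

13615

Period 1:
Births: 12800 × 0.461 = 5901
10–19: 15200 × 0.977 = 14850
20–29: 16300 × 0.963 = 15697
30–39: 6000 × 0.952 = 5712
40+: 12800 × 0.953 + 21900 × 0.558 = 12198 + 12220 = 24418
End of period: [5901, 14850, 15697, 5712, 24418]
Period 2:
Births: 5712 × 0.461 = 2633
10–19: 5901 × 0.977 = 5765
20–29: 14850 × 0.963 = 14301
30–39: 15697 × 0.952 = 14944
40+: 5712 × 0.953 + 24418 × 0.558 = 5444 + 13625 = 19069
End of period: [2633, 5765, 14301, 14944, 19069]
Period 3:
Births: 14944 × 0.461 = 6889
10–19: 2633 × 0.977 = 2572
20–29: 5765 × 0.963 = 5552
30–39: 14301 × 0.952 = 13615
40+: 14944 × 0.953 + 19069 × 0.558 = 14242 + 10641 = 24883
End of period: [6889, 2572, 5552, 13615, 24883]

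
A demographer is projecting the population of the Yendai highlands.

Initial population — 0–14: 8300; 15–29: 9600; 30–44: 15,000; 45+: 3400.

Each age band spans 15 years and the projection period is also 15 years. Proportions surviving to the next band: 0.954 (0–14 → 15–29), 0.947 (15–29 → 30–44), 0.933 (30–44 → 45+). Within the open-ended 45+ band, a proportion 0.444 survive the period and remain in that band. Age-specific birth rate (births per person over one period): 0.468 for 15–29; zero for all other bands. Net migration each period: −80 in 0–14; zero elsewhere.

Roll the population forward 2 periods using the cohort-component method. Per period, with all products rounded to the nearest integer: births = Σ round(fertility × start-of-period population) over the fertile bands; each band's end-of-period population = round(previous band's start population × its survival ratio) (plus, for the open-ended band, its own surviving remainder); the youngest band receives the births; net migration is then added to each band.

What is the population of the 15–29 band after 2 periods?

Numbering the bands 1..4 from youngest to oldest:
— Period 1 —
Births: 9600 × 0.468 = 4493
Band 2: 8300 × 0.954 = 7918
Band 3: 9600 × 0.947 = 9091
Band 4: 15000 × 0.933 + 3400 × 0.444 = 13995 + 1510 = 15505
Net migration: Band 1 − 80 → 4413
End of period: [4413, 7918, 9091, 15505]
— Period 2 —
Births: 7918 × 0.468 = 3706
Band 2: 4413 × 0.954 = 4210
Band 3: 7918 × 0.947 = 7498
Band 4: 9091 × 0.933 + 15505 × 0.444 = 8482 + 6884 = 15366
Net migration: Band 1 − 80 → 3626
End of period: [3626, 4210, 7498, 15366]

4210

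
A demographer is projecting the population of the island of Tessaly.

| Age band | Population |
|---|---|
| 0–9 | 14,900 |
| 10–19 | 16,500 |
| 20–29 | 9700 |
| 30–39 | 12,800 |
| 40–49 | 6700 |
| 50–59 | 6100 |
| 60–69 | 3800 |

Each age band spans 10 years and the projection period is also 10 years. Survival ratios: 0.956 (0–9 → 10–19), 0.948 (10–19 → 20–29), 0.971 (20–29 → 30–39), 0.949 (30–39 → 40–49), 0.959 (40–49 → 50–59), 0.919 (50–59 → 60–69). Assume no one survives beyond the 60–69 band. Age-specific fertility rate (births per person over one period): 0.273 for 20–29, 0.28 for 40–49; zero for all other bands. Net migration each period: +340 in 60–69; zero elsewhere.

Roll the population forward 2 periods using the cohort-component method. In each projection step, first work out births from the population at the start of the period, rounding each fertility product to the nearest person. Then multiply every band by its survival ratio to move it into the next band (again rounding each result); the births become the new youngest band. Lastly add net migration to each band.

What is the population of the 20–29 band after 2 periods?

Period 1.
Births: 9700 × 0.273 = 2648  |  6700 × 0.28 = 1876 — total 4524
10–19: 14900 × 0.956 = 14244
20–29: 16500 × 0.948 = 15642
30–39: 9700 × 0.971 = 9419
40–49: 12800 × 0.949 = 12147
50–59: 6700 × 0.959 = 6425
60–69: 6100 × 0.919 = 5606
Net migration: 60–69 + 340 → 5946
Giving 4524 / 14244 / 15642 / 9419 / 12147 / 6425 / 5946.
Period 2.
Births: 15642 × 0.273 = 4270  |  12147 × 0.28 = 3401 — total 7671
10–19: 4524 × 0.956 = 4325
20–29: 14244 × 0.948 = 13503
30–39: 15642 × 0.971 = 15188
40–49: 9419 × 0.949 = 8939
50–59: 12147 × 0.959 = 11649
60–69: 6425 × 0.919 = 5905
Net migration: 60–69 + 340 → 6245
Giving 7671 / 4325 / 13503 / 15188 / 8939 / 11649 / 6245.

13503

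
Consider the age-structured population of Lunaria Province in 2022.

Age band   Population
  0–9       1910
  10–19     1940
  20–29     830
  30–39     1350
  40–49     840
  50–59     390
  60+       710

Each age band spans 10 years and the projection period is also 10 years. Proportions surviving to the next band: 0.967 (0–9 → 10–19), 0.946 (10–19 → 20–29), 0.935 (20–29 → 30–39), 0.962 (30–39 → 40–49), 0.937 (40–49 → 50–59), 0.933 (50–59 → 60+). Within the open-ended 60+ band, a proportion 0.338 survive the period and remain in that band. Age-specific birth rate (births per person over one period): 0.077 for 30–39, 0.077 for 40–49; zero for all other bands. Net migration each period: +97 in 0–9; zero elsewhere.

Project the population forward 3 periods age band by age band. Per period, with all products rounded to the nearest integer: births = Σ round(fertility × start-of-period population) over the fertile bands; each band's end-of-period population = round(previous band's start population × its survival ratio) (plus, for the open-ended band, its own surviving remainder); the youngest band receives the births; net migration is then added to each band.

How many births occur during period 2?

160

— Period 1 —
Births: 1350 * 0.077 = 104, 840 * 0.077 = 65 → total 169
10–19: 1910 * 0.967 = 1847
20–29: 1940 * 0.946 = 1835
30–39: 830 * 0.935 = 776
40–49: 1350 * 0.962 = 1299
50–59: 840 * 0.937 = 787
60+: 390 * 0.933 + 710 * 0.338 = 364 + 240 = 604
Net migration: 0–9 + 97 → 266
→ [266, 1847, 1835, 776, 1299, 787, 604]
— Period 2 —
Births: 776 * 0.077 = 60, 1299 * 0.077 = 100 → total 160
10–19: 266 * 0.967 = 257
20–29: 1847 * 0.946 = 1747
30–39: 1835 * 0.935 = 1716
40–49: 776 * 0.962 = 747
50–59: 1299 * 0.937 = 1217
60+: 787 * 0.933 + 604 * 0.338 = 734 + 204 = 938
Net migration: 0–9 + 97 → 257
→ [257, 257, 1747, 1716, 747, 1217, 938]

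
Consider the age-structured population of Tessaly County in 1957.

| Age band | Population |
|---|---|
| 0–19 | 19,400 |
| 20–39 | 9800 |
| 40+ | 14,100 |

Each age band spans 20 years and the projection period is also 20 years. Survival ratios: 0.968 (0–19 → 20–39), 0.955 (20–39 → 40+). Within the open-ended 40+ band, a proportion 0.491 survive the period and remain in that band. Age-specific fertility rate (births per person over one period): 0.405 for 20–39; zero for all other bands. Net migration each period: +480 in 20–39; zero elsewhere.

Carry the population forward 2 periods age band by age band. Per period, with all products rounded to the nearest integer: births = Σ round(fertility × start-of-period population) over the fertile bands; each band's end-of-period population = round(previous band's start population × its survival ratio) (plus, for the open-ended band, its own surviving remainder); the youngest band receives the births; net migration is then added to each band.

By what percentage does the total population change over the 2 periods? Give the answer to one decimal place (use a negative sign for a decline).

(Groups numbered youngest = 1 to oldest = 3.)
[period 1]
Births: 9800 × 0.405 = 3969
Group 2: 19400 × 0.968 = 18779
Group 3: 9800 × 0.955 + 14100 × 0.491 = 9359 + 6923 = 16282
Net migration: Group 2 + 480 → 19259
→ [3969, 19259, 16282]
[period 2]
Births: 19259 × 0.405 = 7800
Group 2: 3969 × 0.968 = 3842
Group 3: 19259 × 0.955 + 16282 × 0.491 = 18392 + 7994 = 26386
Net migration: Group 2 + 480 → 4322
→ [7800, 4322, 26386]
Total: 43300 → 38508; change = -4792; percentage change = -11.1%

-11.1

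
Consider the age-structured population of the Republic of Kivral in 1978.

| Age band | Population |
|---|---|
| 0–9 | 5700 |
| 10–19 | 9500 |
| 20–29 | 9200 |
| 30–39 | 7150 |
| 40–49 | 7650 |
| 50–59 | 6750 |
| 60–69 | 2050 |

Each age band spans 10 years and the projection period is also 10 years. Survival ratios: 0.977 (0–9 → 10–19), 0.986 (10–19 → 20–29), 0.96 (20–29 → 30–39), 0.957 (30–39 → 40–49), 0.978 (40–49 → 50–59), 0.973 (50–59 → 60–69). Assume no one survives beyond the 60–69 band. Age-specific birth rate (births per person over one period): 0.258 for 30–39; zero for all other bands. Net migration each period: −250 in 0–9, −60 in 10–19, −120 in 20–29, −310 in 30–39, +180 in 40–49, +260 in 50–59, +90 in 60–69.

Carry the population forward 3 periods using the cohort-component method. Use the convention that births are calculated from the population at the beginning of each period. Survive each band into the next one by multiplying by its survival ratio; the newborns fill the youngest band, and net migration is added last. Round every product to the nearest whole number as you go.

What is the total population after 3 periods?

Period 1:
Births: 7150 × 0.258 = 1845
10–19: 5700 × 0.977 = 5569
20–29: 9500 × 0.986 = 9367
30–39: 9200 × 0.96 = 8832
40–49: 7150 × 0.957 = 6843
50–59: 7650 × 0.978 = 7482
60–69: 6750 × 0.973 = 6568
Net migration: 0–9 − 250 → 1595; 10–19 − 60 → 5509; 20–29 − 120 → 9247; 30–39 − 310 → 8522; 40–49 + 180 → 7023; 50–59 + 260 → 7742; 60–69 + 90 → 6658
Population now: 0–9=1595, 10–19=5509, 20–29=9247, 30–39=8522, 40–49=7023, 50–59=7742, 60–69=6658
Period 2:
Births: 8522 × 0.258 = 2199
10–19: 1595 × 0.977 = 1558
20–29: 5509 × 0.986 = 5432
30–39: 9247 × 0.96 = 8877
40–49: 8522 × 0.957 = 8156
50–59: 7023 × 0.978 = 6868
60–69: 7742 × 0.973 = 7533
Net migration: 0–9 − 250 → 1949; 10–19 − 60 → 1498; 20–29 − 120 → 5312; 30–39 − 310 → 8567; 40–49 + 180 → 8336; 50–59 + 260 → 7128; 60–69 + 90 → 7623
Population now: 0–9=1949, 10–19=1498, 20–29=5312, 30–39=8567, 40–49=8336, 50–59=7128, 60–69=7623
Period 3:
Births: 8567 × 0.258 = 2210
10–19: 1949 × 0.977 = 1904
20–29: 1498 × 0.986 = 1477
30–39: 5312 × 0.96 = 5100
40–49: 8567 × 0.957 = 8199
50–59: 8336 × 0.978 = 8153
60–69: 7128 × 0.973 = 6936
Net migration: 0–9 − 250 → 1960; 10–19 − 60 → 1844; 20–29 − 120 → 1357; 30–39 − 310 → 4790; 40–49 + 180 → 8379; 50–59 + 260 → 8413; 60–69 + 90 → 7026
Population now: 0–9=1960, 10–19=1844, 20–29=1357, 30–39=4790, 40–49=8379, 50–59=8413, 60–69=7026
Total after period 3: 1960 + 1844 + 1357 + 4790 + 8379 + 8413 + 7026 = 33769

33769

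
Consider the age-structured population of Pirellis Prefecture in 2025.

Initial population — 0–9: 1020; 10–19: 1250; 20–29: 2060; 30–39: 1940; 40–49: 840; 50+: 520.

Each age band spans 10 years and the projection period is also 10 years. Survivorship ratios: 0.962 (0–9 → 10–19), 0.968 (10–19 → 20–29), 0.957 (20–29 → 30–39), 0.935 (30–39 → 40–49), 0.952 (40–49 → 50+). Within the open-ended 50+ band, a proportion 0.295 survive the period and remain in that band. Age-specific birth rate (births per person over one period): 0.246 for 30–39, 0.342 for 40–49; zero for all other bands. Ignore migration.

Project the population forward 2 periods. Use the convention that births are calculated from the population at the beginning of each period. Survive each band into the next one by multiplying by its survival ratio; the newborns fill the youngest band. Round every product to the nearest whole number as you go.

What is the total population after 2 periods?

— Period 1 —
Births: 1940 × 0.246 = 477, 840 × 0.342 = 287 → 764
10–19: 1020 × 0.962 = 981
20–29: 1250 × 0.968 = 1210
30–39: 2060 × 0.957 = 1971
40–49: 1940 × 0.935 = 1814
50+: 840 × 0.952 + 520 × 0.295 = 800 + 153 = 953
→ [764, 981, 1210, 1971, 1814, 953]
— Period 2 —
Births: 1971 × 0.246 = 485, 1814 × 0.342 = 620 → 1105
10–19: 764 × 0.962 = 735
20–29: 981 × 0.968 = 950
30–39: 1210 × 0.957 = 1158
40–49: 1971 × 0.935 = 1843
50+: 1814 × 0.952 + 953 × 0.295 = 1727 + 281 = 2008
→ [1105, 735, 950, 1158, 1843, 2008]
Total after period 2: 1105 + 735 + 950 + 1158 + 1843 + 2008 = 7799

7799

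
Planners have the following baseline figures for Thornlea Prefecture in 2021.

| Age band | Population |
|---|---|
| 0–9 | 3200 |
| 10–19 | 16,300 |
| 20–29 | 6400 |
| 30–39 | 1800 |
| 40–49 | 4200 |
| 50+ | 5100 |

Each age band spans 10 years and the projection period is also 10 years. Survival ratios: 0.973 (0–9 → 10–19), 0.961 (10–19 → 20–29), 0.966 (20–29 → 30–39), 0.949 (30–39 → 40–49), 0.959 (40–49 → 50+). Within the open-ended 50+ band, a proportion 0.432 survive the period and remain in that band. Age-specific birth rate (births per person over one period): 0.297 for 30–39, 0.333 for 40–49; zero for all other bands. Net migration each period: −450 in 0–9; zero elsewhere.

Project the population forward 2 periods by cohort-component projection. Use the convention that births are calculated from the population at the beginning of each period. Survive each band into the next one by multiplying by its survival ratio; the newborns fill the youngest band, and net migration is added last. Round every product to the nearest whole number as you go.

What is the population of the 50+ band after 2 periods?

4330

[period 1]
Births: 1800 × 0.297 = 535, 4200 × 0.333 = 1399 → 1934
10–19: 3200 × 0.973 = 3114
20–29: 16300 × 0.961 = 15664
30–39: 6400 × 0.966 = 6182
40–49: 1800 × 0.949 = 1708
50+: 4200 × 0.959 + 5100 × 0.432 = 4028 + 2203 = 6231
Net migration: 0–9 − 450 → 1484
→ [1484, 3114, 15664, 6182, 1708, 6231]
[period 2]
Births: 6182 × 0.297 = 1836, 1708 × 0.333 = 569 → 2405
10–19: 1484 × 0.973 = 1444
20–29: 3114 × 0.961 = 2993
30–39: 15664 × 0.966 = 15131
40–49: 6182 × 0.949 = 5867
50+: 1708 × 0.959 + 6231 × 0.432 = 1638 + 2692 = 4330
Net migration: 0–9 − 450 → 1955
→ [1955, 1444, 2993, 15131, 5867, 4330]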